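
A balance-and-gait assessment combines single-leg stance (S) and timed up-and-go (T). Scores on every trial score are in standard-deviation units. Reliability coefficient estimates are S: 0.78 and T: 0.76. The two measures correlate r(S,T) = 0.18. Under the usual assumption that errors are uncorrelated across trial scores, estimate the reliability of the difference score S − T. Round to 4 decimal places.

0.7195

Var(S−T) = 1 + 1 − 2·0.18 = 2 − 0.36 = 1.64.
Under uncorrelated errors the observed covariances equal the true-score covariances, so only the own-variance terms attenuate.
True-score variance = [0.78 + 0.76] − 0.36 = 1.54 − 0.36 = 1.18.
Reliability = 1.18 / 1.64 = 0.7195.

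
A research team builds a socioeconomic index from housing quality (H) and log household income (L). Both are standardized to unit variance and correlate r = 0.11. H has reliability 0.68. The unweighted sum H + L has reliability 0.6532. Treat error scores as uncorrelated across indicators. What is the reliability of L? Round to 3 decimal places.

Var(H+L) = 2 + 2·0.11 = 2.220.
True-score variance = ρ_H + ρ_L + 2·0.11, so 0.6532 = (0.68 + ρ_L + 0.22) / 2.220.
ρ_L = 0.6532·2.220 − 0.68 − 0.22 = 0.550.

0.550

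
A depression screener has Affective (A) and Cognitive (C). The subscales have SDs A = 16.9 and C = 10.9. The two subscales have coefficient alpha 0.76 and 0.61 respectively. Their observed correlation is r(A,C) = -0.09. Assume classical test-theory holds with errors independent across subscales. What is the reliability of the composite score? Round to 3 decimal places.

0.691

Var(A+C) = 16.9² + 10.9² + 2·[16.9·10.9·(-0.09)] = 404.42 − 33.1578 = 371.262.
With uncorrelated errors the cross-covariances are all true-score covariance, so they carry over unchanged; only the diagonal terms shrink to ρᵢσᵢ².
True-score variance = [16.9²·0.76 + 10.9²·0.61] − 33.1578 = 289.538 − 33.1578 = 256.38.
Reliability = 256.38 / 371.262 = 0.691.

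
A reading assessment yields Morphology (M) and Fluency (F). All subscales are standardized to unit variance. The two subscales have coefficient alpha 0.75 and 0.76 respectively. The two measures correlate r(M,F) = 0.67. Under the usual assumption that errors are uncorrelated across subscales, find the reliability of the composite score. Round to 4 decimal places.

0.8533

Var(M+F) = 2 + 2·[0.67] = 2 + 1.34 = 3.34.
Under uncorrelated errors the observed covariances equal the true-score covariances, so only the own-variance terms attenuate.
True-score variance = [0.75 + 0.76] + 1.34 = 1.51 + 1.34 = 2.85.
Reliability = 2.85 / 3.34 = 0.8533.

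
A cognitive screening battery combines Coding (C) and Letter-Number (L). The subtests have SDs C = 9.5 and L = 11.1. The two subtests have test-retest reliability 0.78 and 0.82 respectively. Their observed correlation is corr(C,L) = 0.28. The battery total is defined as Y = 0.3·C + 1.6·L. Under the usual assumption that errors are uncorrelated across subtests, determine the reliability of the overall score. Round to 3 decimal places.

0.834

Var(Y) = 0.3²·9.5² + 1.6²·11.1² + 2·[0.48·9.5·11.1·0.28] = 323.54 + 28.345 = 351.885.
Under uncorrelated errors the observed covariances equal the true-score covariances, so only the own-variance terms attenuate.
True-score variance = [0.3²·9.5²·0.78 + 1.6²·11.1²·0.82] + 28.345 = 264.978 + 28.345 = 293.323.
Reliability = 293.323 / 351.885 = 0.834.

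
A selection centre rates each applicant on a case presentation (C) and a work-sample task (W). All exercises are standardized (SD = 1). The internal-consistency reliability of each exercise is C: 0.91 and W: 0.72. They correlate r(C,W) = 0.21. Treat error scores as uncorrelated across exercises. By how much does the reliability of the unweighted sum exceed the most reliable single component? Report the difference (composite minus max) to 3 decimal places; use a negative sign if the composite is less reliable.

-0.063

Var(sum) = 2 + 0.42 = 2.42; true-score variance = 1.63 + 0.42 = 2.05; composite reliability = 0.8471.
Max component reliability = 0.9100.
Difference = 0.8471 − 0.9100 = -0.063.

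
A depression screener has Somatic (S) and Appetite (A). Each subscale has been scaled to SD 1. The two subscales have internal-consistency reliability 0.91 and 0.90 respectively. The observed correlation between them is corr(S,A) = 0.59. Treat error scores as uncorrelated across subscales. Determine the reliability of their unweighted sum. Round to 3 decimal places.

0.940

Var(S+A) = 2 + 2·[0.59] = 2 + 1.18 = 3.18.
Because errors are independent across components, Cov(Tᵢ,Tⱼ) = Cov(Xᵢ,Xⱼ); the off-diagonal part of the true-score variance is the same as above.
True-score variance = [0.91 + 0.90] + 1.18 = 1.81 + 1.18 = 2.99.
Reliability = 2.99 / 3.18 = 0.940.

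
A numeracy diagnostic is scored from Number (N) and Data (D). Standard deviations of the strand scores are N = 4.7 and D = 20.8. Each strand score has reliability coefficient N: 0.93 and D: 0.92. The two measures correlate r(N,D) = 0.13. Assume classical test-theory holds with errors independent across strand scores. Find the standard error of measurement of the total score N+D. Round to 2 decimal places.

Var(total) = 454.73 + 25.4176 = 480.148.
True-score variance = 418.573 + 25.4176 = 443.99, so reliability = 0.9247.
Error variance = 480.148 − 443.99 = 36.1575; SEM = √36.1575 = 6.01.

6.01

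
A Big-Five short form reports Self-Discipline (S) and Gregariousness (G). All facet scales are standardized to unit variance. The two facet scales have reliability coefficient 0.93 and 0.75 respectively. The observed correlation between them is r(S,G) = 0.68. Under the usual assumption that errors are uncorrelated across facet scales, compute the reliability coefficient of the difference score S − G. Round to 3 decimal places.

Var(S−G) = 1 + 1 − 2·0.68 = 2 − 1.36 = 0.64.
Under uncorrelated errors the observed covariances equal the true-score covariances, so only the own-variance terms attenuate.
True-score variance = [0.93 + 0.75] − 1.36 = 1.68 − 1.36 = 0.32.
Reliability = 0.32 / 0.64 = 0.500.

0.500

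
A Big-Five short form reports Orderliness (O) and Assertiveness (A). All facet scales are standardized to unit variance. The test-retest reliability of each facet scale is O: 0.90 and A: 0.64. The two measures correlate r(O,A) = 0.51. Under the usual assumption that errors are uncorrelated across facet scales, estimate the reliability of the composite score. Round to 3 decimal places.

0.848

Var(O+A) = 2 + 2·[0.51] = 2 + 1.02 = 3.02.
Under uncorrelated errors the observed covariances equal the true-score covariances, so only the own-variance terms attenuate.
True-score variance = [0.90 + 0.64] + 1.02 = 1.54 + 1.02 = 2.56.
Reliability = 2.56 / 3.02 = 0.848.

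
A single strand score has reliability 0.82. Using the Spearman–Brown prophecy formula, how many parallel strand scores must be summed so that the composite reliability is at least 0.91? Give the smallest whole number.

3

k ≥ ρ*(1−ρ₁)/(ρ₁(1−ρ*)) = 0.91·0.18 / (0.82·0.09) = 2.220.
Smallest integer k = 3.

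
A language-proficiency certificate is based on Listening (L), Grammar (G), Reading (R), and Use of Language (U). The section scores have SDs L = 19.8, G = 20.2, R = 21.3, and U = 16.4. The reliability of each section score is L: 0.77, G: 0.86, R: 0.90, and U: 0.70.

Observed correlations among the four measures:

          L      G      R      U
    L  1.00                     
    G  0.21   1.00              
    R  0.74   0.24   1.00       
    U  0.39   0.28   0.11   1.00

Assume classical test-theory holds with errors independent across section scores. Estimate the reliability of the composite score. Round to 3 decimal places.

0.910

Var(L+G+R+U) = 19.8² + 20.2² + 21.3² + 16.4² + 2·[19.8·20.2·0.21 + 19.8·21.3·0.74 + 19.8·16.4·0.39 + 20.2·21.3·0.24 + 20.2·16.4·0.28 + 21.3·16.4·0.11] = 1522.73 + 1514.33 = 3037.06.
Under uncorrelated errors the observed covariances equal the true-score covariances, so only the own-variance terms attenuate.
True-score variance = [19.8²·0.77 + 20.2²·0.86 + 21.3²·0.90 + 16.4²·0.70] + 1514.33 = 1249.38 + 1514.33 = 2763.71.
Reliability = 2763.71 / 3037.06 = 0.910.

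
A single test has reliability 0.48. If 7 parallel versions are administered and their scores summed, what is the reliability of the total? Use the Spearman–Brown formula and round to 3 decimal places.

0.866

ρ_k = kρ / (1 + (k−1)ρ) = 7·0.48 / (1 + 6·0.48) = 3.360 / 3.880 = 0.866.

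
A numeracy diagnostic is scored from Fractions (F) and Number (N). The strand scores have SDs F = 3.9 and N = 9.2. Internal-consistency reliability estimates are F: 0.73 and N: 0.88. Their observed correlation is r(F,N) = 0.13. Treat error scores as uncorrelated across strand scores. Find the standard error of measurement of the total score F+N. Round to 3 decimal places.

3.777

Var(total) = 99.85 + 9.3288 = 109.179.
True-score variance = 85.5865 + 9.3288 = 94.9153, so reliability = 0.8694.
Error variance = 109.179 − 94.9153 = 14.2635; SEM = √14.2635 = 3.777.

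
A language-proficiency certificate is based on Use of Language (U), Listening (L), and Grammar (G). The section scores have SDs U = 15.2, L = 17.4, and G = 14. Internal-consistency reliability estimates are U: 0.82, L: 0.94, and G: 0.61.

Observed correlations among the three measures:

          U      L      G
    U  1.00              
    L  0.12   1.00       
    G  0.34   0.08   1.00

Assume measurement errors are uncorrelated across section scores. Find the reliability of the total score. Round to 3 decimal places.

0.861

Var(U+L+G) = 15.2² + 17.4² + 14² + 2·[15.2·17.4·0.12 + 15.2·14·0.34 + 17.4·14·0.08] = 729.8 + 247.155 = 976.955.
Because errors are independent across components, Cov(Tᵢ,Tⱼ) = Cov(Xᵢ,Xⱼ); the off-diagonal part of the true-score variance is the same as above.
True-score variance = [15.2²·0.82 + 17.4²·0.94 + 14²·0.61] + 247.155 = 593.607 + 247.155 = 840.762.
Reliability = 840.762 / 976.955 = 0.861.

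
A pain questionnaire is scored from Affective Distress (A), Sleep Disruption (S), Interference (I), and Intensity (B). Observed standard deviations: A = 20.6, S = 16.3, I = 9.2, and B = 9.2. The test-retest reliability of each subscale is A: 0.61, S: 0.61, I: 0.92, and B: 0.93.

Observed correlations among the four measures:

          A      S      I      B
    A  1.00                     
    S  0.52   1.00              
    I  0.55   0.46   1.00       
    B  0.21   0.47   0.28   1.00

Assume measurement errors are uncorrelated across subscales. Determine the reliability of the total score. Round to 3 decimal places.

Var(A+S+I+B) = 20.6² + 16.3² + 9.2² + 9.2² + 2·[20.6·16.3·0.52 + 20.6·9.2·0.55 + 20.6·9.2·0.21 + 16.3·9.2·0.46 + 16.3·9.2·0.47 + 9.2·9.2·0.28] = 859.33 + 963.606 = 1822.94.
With uncorrelated errors the cross-covariances are all true-score covariance, so they carry over unchanged; only the diagonal terms shrink to ρᵢσᵢ².
True-score variance = [20.6²·0.61 + 16.3²·0.61 + 9.2²·0.92 + 9.2²·0.93] + 963.606 = 577.514 + 963.606 = 1541.12.
Reliability = 1541.12 / 1822.94 = 0.845.

0.845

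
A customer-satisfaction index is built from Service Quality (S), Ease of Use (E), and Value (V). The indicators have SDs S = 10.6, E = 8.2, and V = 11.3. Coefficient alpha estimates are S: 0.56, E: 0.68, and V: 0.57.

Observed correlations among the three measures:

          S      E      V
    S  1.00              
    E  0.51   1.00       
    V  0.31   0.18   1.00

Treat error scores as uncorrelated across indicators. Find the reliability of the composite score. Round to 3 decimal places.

Var(S+E+V) = 10.6² + 8.2² + 11.3² + 2·[10.6·8.2·0.51 + 10.6·11.3·0.31 + 8.2·11.3·0.18] = 307.29 + 196.28 = 503.57.
With uncorrelated errors the cross-covariances are all true-score covariance, so they carry over unchanged; only the diagonal terms shrink to ρᵢσᵢ².
True-score variance = [10.6²·0.56 + 8.2²·0.68 + 11.3²·0.57] + 196.28 = 181.428 + 196.28 = 377.708.
Reliability = 377.708 / 503.57 = 0.750.

0.750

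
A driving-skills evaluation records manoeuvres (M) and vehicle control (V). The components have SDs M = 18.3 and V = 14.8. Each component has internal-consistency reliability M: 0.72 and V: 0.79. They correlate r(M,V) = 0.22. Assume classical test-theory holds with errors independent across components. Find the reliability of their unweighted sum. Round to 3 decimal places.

0.792

Var(M+V) = 18.3² + 14.8² + 2·[18.3·14.8·0.22] = 553.93 + 119.17 = 673.1.
Under uncorrelated errors the observed covariances equal the true-score covariances, so only the own-variance terms attenuate.
True-score variance = [18.3²·0.72 + 14.8²·0.79] + 119.17 = 414.162 + 119.17 = 533.332.
Reliability = 533.332 / 673.1 = 0.792.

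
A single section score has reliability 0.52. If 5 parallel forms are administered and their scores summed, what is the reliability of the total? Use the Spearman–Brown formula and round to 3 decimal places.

ρ_k = kρ / (1 + (k−1)ρ) = 5·0.52 / (1 + 4·0.52) = 2.600 / 3.080 = 0.844.

0.844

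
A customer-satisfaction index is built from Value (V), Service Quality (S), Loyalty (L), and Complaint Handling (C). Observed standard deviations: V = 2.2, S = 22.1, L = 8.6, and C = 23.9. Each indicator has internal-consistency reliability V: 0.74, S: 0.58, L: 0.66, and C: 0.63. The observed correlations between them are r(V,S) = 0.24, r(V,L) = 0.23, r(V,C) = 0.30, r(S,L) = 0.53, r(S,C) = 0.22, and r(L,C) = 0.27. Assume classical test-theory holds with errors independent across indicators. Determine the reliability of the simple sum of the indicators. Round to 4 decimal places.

Var(V+S+L+C) = 2.2² + 22.1² + 8.6² + 23.9² + 2·[2.2·22.1·0.24 + 2.2·8.6·0.23 + 2.2·23.9·0.30 + 22.1·8.6·0.53 + 22.1·23.9·0.22 + 8.6·23.9·0.27] = 1138.42 + 608.448 = 1746.87.
With uncorrelated errors the cross-covariances are all true-score covariance, so they carry over unchanged; only the diagonal terms shrink to ρᵢσᵢ².
True-score variance = [2.2²·0.74 + 22.1²·0.58 + 8.6²·0.66 + 23.9²·0.63] + 608.448 = 695.535 + 608.448 = 1303.98.
Reliability = 1303.98 / 1746.87 = 0.7465.

0.7465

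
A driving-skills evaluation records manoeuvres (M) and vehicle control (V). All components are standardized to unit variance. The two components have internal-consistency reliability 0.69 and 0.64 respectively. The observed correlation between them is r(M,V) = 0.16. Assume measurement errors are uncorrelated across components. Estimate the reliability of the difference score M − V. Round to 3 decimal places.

Var(M−V) = 1 + 1 − 2·0.16 = 2 − 0.32 = 1.68.
With uncorrelated errors the cross-covariances are all true-score covariance, so they carry over unchanged; only the diagonal terms shrink to ρᵢσᵢ².
True-score variance = [0.69 + 0.64] − 0.32 = 1.33 − 0.32 = 1.01.
Reliability = 1.01 / 1.68 = 0.601.

0.601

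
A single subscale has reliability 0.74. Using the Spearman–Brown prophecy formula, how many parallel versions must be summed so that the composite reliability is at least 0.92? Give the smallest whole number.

5

k ≥ ρ*(1−ρ₁)/(ρ₁(1−ρ*)) = 0.92·0.26 / (0.74·0.08) = 4.041.
Smallest integer k = 5.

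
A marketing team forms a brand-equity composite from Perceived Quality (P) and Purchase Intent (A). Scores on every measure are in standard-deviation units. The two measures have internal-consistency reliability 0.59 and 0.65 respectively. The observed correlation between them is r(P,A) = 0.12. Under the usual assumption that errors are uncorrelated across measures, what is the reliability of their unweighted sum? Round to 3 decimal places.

0.661

Var(P+A) = 2 + 2·[0.12] = 2 + 0.24 = 2.24.
With uncorrelated errors the cross-covariances are all true-score covariance, so they carry over unchanged; only the diagonal terms shrink to ρᵢσᵢ².
True-score variance = [0.59 + 0.65] + 0.24 = 1.24 + 0.24 = 1.48.
Reliability = 1.48 / 2.24 = 0.661.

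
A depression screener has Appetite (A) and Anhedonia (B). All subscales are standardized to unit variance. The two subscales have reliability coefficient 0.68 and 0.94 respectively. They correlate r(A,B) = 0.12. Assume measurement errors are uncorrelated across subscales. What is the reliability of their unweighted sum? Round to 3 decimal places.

0.830

Var(A+B) = 2 + 2·[0.12] = 2 + 0.24 = 2.24.
Because errors are independent across components, Cov(Tᵢ,Tⱼ) = Cov(Xᵢ,Xⱼ); the off-diagonal part of the true-score variance is the same as above.
True-score variance = [0.68 + 0.94] + 0.24 = 1.62 + 0.24 = 1.86.
Reliability = 1.86 / 2.24 = 0.830.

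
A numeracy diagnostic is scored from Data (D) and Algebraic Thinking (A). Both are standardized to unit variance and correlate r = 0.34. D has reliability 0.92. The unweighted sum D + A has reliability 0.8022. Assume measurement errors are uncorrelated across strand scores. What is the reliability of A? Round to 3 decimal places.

Var(D+A) = 2 + 2·0.34 = 2.680.
True-score variance = ρ_D + ρ_A + 2·0.34, so 0.8022 = (0.92 + ρ_A + 0.68) / 2.680.
ρ_A = 0.8022·2.680 − 0.92 − 0.68 = 0.550.

0.550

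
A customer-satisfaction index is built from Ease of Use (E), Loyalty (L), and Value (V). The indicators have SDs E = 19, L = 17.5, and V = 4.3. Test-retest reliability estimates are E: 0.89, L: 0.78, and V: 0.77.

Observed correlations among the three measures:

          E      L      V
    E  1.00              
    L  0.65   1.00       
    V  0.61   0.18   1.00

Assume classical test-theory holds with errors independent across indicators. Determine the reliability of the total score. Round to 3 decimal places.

0.911

Var(E+L+V) = 19² + 17.5² + 4.3² + 2·[19·17.5·0.65 + 19·4.3·0.61 + 17.5·4.3·0.18] = 685.74 + 559.014 = 1244.75.
With uncorrelated errors the cross-covariances are all true-score covariance, so they carry over unchanged; only the diagonal terms shrink to ρᵢσᵢ².
True-score variance = [19²·0.89 + 17.5²·0.78 + 4.3²·0.77] + 559.014 = 574.402 + 559.014 = 1133.42.
Reliability = 1133.42 / 1244.75 = 0.911.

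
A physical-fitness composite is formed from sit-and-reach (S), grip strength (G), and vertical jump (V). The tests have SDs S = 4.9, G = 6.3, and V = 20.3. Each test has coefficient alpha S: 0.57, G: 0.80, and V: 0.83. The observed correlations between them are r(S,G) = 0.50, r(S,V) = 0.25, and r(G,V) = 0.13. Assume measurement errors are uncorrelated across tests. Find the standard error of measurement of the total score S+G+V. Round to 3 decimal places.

9.398

Var(total) = 475.79 + 113.856 = 589.646.
True-score variance = 387.472 + 113.856 = 501.329, so reliability = 0.8502.
Error variance = 589.646 − 501.329 = 88.3176; SEM = √88.3176 = 9.398.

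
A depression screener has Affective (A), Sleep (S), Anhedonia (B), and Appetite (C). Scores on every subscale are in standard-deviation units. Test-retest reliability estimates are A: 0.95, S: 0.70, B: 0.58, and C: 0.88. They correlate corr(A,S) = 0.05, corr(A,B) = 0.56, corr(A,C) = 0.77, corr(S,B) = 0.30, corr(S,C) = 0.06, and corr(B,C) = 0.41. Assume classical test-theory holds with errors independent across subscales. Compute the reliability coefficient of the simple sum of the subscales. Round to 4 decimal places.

Var(A+S+B+C) = 4 + 2·[0.05 + 0.56 + 0.77 + 0.30 + 0.06 + 0.41] = 4 + 4.3 = 8.3.
With uncorrelated errors the cross-covariances are all true-score covariance, so they carry over unchanged; only the diagonal terms shrink to ρᵢσᵢ².
True-score variance = [0.95 + 0.70 + 0.58 + 0.88] + 4.3 = 3.11 + 4.3 = 7.41.
Reliability = 7.41 / 8.3 = 0.8928.

0.8928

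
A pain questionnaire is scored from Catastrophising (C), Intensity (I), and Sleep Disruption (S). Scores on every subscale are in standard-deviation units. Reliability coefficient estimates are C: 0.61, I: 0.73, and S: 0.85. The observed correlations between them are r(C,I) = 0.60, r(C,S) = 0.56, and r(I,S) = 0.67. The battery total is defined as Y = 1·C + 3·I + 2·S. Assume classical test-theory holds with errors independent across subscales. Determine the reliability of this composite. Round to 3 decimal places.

0.877

Var(Y) = 1 + 3² + 2² + 2·[3·0.60 + 2·0.56 + 6·0.67] = 14 + 13.88 = 27.88.
Because errors are independent across components, Cov(Tᵢ,Tⱼ) = Cov(Xᵢ,Xⱼ); the off-diagonal part of the true-score variance is the same as above.
True-score variance = [0.61 + 3²·0.73 + 2²·0.85] + 13.88 = 10.58 + 13.88 = 24.46.
Reliability = 24.46 / 27.88 = 0.877.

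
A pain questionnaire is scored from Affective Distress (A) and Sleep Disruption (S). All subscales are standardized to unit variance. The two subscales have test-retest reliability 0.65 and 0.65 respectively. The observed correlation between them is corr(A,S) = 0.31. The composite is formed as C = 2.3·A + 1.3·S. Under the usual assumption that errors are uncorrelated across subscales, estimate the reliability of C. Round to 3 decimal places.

0.723

Var(C) = 2.3² + 1.3² + 2·[2.99·0.31] = 6.98 + 1.8538 = 8.8338.
Because errors are independent across components, Cov(Tᵢ,Tⱼ) = Cov(Xᵢ,Xⱼ); the off-diagonal part of the true-score variance is the same as above.
True-score variance = [2.3²·0.65 + 1.3²·0.65] + 1.8538 = 4.537 + 1.8538 = 6.3908.
Reliability = 6.3908 / 8.8338 = 0.723.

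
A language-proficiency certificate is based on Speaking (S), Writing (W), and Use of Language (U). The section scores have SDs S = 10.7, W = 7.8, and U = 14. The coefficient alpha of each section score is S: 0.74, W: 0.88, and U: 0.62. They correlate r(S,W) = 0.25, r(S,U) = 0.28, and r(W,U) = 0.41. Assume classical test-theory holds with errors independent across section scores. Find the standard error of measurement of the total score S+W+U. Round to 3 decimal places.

10.562

Var(total) = 371.33 + 215.162 = 586.492.
True-score variance = 259.782 + 215.162 = 474.944, so reliability = 0.8098.
Error variance = 586.492 − 474.944 = 111.548; SEM = √111.548 = 10.562.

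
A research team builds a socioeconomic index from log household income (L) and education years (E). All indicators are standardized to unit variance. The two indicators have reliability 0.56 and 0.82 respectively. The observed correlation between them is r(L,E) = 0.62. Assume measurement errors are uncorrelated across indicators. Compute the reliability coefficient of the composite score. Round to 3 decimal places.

0.809

Var(L+E) = 2 + 2·[0.62] = 2 + 1.24 = 3.24.
With uncorrelated errors the cross-covariances are all true-score covariance, so they carry over unchanged; only the diagonal terms shrink to ρᵢσᵢ².
True-score variance = [0.56 + 0.82] + 1.24 = 1.38 + 1.24 = 2.62.
Reliability = 2.62 / 3.24 = 0.809.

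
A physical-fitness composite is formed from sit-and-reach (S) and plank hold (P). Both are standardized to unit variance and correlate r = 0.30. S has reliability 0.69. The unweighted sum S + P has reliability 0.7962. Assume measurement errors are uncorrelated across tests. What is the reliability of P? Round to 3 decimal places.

0.780

Var(S+P) = 2 + 2·0.30 = 2.600.
True-score variance = ρ_S + ρ_P + 2·0.30, so 0.7962 = (0.69 + ρ_P + 0.60) / 2.600.
ρ_P = 0.7962·2.600 − 0.69 − 0.60 = 0.780.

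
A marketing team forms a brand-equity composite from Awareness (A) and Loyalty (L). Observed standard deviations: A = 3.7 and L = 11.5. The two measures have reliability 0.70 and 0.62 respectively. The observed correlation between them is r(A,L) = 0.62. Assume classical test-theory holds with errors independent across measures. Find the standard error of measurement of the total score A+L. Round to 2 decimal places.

Var(total) = 145.94 + 52.762 = 198.702.
True-score variance = 91.578 + 52.762 = 144.34, so reliability = 0.7264.
Error variance = 198.702 − 144.34 = 54.362; SEM = √54.362 = 7.37.

7.37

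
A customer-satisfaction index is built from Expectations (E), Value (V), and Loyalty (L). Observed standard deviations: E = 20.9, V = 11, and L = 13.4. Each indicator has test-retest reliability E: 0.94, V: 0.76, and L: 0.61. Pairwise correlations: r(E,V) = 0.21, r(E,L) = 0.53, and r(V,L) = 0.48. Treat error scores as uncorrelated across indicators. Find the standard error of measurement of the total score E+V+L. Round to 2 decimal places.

11.19

Var(total) = 737.37 + 534.926 = 1272.3.
True-score variance = 612.093 + 534.926 = 1147.02, so reliability = 0.9015.
Error variance = 1272.3 − 1147.02 = 125.277; SEM = √125.277 = 11.19.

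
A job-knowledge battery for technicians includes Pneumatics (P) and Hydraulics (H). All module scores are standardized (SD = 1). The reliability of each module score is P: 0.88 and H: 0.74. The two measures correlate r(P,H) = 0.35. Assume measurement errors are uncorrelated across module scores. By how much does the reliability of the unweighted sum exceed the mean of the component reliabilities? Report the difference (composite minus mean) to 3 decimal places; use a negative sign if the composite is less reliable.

Var(sum) = 2 + 0.7 = 2.7; true-score variance = 1.62 + 0.7 = 2.32; composite reliability = 0.8593.
Mean component reliability = 0.8100.
Difference = 0.8593 − 0.8100 = 0.049.

0.049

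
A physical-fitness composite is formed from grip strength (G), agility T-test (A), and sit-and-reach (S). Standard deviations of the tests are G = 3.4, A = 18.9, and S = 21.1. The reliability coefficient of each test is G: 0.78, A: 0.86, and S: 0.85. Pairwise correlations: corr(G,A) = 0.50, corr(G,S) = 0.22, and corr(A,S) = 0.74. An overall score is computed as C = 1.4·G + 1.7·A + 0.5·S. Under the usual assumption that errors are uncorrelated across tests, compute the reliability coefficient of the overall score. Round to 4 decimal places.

0.9098

Var(C) = 1.4²·3.4² + 1.7²·18.9² + 0.5²·21.1² + 2·[2.38·3.4·18.9·0.50 + 0.7·3.4·21.1·0.22 + 0.85·18.9·21.1·0.74] = 1166.3 + 676.713 = 1843.01.
Under uncorrelated errors the observed covariances equal the true-score covariances, so only the own-variance terms attenuate.
True-score variance = [1.4²·3.4²·0.78 + 1.7²·18.9²·0.86 + 0.5²·21.1²·0.85] + 676.713 = 1000.09 + 676.713 = 1676.8.
Reliability = 1676.8 / 1843.01 = 0.9098.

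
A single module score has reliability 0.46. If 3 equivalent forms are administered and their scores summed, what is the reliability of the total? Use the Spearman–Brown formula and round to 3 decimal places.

0.719

ρ_k = kρ / (1 + (k−1)ρ) = 3·0.46 / (1 + 2·0.46) = 1.380 / 1.920 = 0.719.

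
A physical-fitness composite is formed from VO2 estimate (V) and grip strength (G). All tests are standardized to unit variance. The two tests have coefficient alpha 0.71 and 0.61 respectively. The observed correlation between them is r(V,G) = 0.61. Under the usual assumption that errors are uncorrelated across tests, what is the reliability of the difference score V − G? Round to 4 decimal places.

Var(V−G) = 1 + 1 − 2·0.61 = 2 − 1.22 = 0.78.
Because errors are independent across components, Cov(Tᵢ,Tⱼ) = Cov(Xᵢ,Xⱼ); the off-diagonal part of the true-score variance is the same as above.
True-score variance = [0.71 + 0.61] − 1.22 = 1.32 − 1.22 = 0.1.
Reliability = 0.1 / 0.78 = 0.1282.

0.1282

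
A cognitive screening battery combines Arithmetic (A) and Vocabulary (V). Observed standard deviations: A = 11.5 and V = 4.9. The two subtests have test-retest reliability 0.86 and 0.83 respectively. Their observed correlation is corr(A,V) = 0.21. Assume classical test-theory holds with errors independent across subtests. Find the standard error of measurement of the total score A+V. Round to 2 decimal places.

4.75

Var(total) = 156.26 + 23.667 = 179.927.
True-score variance = 133.663 + 23.667 = 157.33, so reliability = 0.8744.
Error variance = 179.927 − 157.33 = 22.5967; SEM = √22.5967 = 4.75.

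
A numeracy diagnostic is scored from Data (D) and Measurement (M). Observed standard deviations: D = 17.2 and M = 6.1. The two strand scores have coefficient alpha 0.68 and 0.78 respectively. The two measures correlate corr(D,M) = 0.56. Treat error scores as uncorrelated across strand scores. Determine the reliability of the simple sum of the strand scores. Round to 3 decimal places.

Var(D+M) = 17.2² + 6.1² + 2·[17.2·6.1·0.56] = 333.05 + 117.51 = 450.56.
With uncorrelated errors the cross-covariances are all true-score covariance, so they carry over unchanged; only the diagonal terms shrink to ρᵢσᵢ².
True-score variance = [17.2²·0.68 + 6.1²·0.78] + 117.51 = 230.195 + 117.51 = 347.705.
Reliability = 347.705 / 450.56 = 0.772.

0.772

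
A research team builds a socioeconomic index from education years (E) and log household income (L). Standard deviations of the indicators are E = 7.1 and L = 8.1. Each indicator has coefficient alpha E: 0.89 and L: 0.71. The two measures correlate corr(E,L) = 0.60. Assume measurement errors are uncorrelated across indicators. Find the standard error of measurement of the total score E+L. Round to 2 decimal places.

Var(total) = 116.02 + 69.012 = 185.032.
True-score variance = 91.448 + 69.012 = 160.46, so reliability = 0.8672.
Error variance = 185.032 − 160.46 = 24.572; SEM = √24.572 = 4.96.

4.96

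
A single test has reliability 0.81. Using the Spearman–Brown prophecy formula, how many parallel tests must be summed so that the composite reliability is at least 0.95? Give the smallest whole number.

5

k ≥ ρ*(1−ρ₁)/(ρ₁(1−ρ*)) = 0.95·0.19 / (0.81·0.05) = 4.457.
Smallest integer k = 5.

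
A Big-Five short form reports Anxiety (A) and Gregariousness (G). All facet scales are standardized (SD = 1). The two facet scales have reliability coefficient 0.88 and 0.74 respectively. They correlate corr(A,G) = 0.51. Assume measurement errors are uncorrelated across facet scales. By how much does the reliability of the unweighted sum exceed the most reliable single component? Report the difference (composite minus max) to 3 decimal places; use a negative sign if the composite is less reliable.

-0.006

Var(sum) = 2 + 1.02 = 3.02; true-score variance = 1.62 + 1.02 = 2.64; composite reliability = 0.8742.
Max component reliability = 0.8800.
Difference = 0.8742 − 0.8800 = -0.006.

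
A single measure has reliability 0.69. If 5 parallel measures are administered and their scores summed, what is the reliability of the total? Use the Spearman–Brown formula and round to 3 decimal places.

0.918

ρ_k = kρ / (1 + (k−1)ρ) = 5·0.69 / (1 + 4·0.69) = 3.450 / 3.760 = 0.918.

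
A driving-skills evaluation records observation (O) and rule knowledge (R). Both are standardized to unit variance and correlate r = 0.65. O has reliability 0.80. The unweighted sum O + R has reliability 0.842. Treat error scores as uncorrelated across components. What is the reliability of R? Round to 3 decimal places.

Var(O+R) = 2 + 2·0.65 = 3.300.
True-score variance = ρ_O + ρ_R + 2·0.65, so 0.842 = (0.80 + ρ_R + 1.30) / 3.300.
ρ_R = 0.842·3.300 − 0.80 − 1.30 = 0.679.

0.679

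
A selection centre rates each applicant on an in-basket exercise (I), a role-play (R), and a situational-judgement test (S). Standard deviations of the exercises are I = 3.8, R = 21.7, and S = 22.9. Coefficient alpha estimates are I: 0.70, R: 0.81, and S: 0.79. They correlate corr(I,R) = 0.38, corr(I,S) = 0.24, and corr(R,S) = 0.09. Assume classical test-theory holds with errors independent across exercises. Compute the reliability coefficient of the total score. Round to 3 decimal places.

Var(I+R+S) = 3.8² + 21.7² + 22.9² + 2·[3.8·21.7·0.38 + 3.8·22.9·0.24 + 21.7·22.9·0.09] = 1009.74 + 193.887 = 1203.63.
Because errors are independent across components, Cov(Tᵢ,Tⱼ) = Cov(Xᵢ,Xⱼ); the off-diagonal part of the true-score variance is the same as above.
True-score variance = [3.8²·0.70 + 21.7²·0.81 + 22.9²·0.79] + 193.887 = 805.813 + 193.887 = 999.699.
Reliability = 999.699 / 1203.63 = 0.831.

0.831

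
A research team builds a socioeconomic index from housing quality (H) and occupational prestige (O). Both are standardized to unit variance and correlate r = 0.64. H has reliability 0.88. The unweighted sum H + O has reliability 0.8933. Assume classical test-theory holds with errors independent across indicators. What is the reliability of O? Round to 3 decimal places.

0.770

Var(H+O) = 2 + 2·0.64 = 3.280.
True-score variance = ρ_H + ρ_O + 2·0.64, so 0.8933 = (0.88 + ρ_O + 1.28) / 3.280.
ρ_O = 0.8933·3.280 − 0.88 − 1.28 = 0.770.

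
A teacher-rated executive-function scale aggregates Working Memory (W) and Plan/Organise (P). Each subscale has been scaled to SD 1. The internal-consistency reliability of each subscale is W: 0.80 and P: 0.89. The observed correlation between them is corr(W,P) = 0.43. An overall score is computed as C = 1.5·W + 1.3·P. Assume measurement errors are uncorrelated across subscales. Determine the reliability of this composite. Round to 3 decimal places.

Var(C) = 1.5² + 1.3² + 2·[1.95·0.43] = 3.94 + 1.677 = 5.617.
With uncorrelated errors the cross-covariances are all true-score covariance, so they carry over unchanged; only the diagonal terms shrink to ρᵢσᵢ².
True-score variance = [1.5²·0.80 + 1.3²·0.89] + 1.677 = 3.3041 + 1.677 = 4.9811.
Reliability = 4.9811 / 5.617 = 0.887.

0.887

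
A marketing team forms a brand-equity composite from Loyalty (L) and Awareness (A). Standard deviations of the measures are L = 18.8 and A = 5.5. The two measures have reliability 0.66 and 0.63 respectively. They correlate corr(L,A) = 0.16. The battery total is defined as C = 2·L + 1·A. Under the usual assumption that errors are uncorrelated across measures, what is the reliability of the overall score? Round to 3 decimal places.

0.674

Var(C) = 2²·18.8² + 5.5² + 2·[2·18.8·5.5·0.16] = 1444.01 + 66.176 = 1510.19.
With uncorrelated errors the cross-covariances are all true-score covariance, so they carry over unchanged; only the diagonal terms shrink to ρᵢσᵢ².
True-score variance = [2²·18.8²·0.66 + 5.5²·0.63] + 66.176 = 952.139 + 66.176 = 1018.32.
Reliability = 1018.32 / 1510.19 = 0.674.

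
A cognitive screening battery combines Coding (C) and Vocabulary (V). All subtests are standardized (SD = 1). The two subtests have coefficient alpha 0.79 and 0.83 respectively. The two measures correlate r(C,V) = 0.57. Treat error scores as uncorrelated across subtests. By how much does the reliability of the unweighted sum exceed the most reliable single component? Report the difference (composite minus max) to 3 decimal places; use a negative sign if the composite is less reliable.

Var(sum) = 2 + 1.14 = 3.14; true-score variance = 1.62 + 1.14 = 2.76; composite reliability = 0.8790.
Max component reliability = 0.8300.
Difference = 0.8790 − 0.8300 = 0.049.

0.049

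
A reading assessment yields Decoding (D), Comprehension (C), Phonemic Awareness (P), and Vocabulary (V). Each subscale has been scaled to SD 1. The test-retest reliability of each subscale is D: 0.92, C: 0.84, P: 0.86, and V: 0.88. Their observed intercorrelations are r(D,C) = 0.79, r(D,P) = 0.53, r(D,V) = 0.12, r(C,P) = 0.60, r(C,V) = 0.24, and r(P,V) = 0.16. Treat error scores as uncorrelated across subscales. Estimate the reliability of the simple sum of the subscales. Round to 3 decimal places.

Var(D+C+P+V) = 4 + 2·[0.79 + 0.53 + 0.12 + 0.60 + 0.24 + 0.16] = 4 + 4.88 = 8.88.
Under uncorrelated errors the observed covariances equal the true-score covariances, so only the own-variance terms attenuate.
True-score variance = [0.92 + 0.84 + 0.86 + 0.88] + 4.88 = 3.5 + 4.88 = 8.38.
Reliability = 8.38 / 8.88 = 0.944.

0.944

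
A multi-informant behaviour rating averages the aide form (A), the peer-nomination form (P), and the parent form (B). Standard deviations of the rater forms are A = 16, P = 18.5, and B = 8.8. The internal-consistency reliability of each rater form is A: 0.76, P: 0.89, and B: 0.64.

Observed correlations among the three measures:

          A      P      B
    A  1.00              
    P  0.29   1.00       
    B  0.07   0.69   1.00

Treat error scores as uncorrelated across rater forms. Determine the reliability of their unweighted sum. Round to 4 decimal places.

Var(A+P+B) = 16² + 18.5² + 8.8² + 2·[16·18.5·0.29 + 16·8.8·0.07 + 18.5·8.8·0.69] = 675.69 + 416.056 = 1091.75.
Under uncorrelated errors the observed covariances equal the true-score covariances, so only the own-variance terms attenuate.
True-score variance = [16²·0.76 + 18.5²·0.89 + 8.8²·0.64] + 416.056 = 548.724 + 416.056 = 964.78.
Reliability = 964.78 / 1091.75 = 0.8837.

0.8837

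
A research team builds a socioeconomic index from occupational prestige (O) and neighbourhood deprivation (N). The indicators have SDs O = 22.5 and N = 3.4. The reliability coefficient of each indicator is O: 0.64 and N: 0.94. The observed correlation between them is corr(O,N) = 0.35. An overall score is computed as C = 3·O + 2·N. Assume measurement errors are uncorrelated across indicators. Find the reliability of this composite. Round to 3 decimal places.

0.666

Var(C) = 3²·22.5² + 2²·3.4² + 2·[6·22.5·3.4·0.35] = 4602.49 + 321.3 = 4923.79.
Under uncorrelated errors the observed covariances equal the true-score covariances, so only the own-variance terms attenuate.
True-score variance = [3²·22.5²·0.64 + 2²·3.4²·0.94] + 321.3 = 2959.47 + 321.3 = 3280.77.
Reliability = 3280.77 / 4923.79 = 0.666.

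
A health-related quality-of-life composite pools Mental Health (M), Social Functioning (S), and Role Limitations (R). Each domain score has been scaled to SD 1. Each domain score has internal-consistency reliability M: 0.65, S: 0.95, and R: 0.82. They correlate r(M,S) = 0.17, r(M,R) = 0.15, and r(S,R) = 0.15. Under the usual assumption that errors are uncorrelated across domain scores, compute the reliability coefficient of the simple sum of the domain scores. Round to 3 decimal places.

0.853

Var(M+S+R) = 3 + 2·[0.17 + 0.15 + 0.15] = 3 + 0.94 = 3.94.
Under uncorrelated errors the observed covariances equal the true-score covariances, so only the own-variance terms attenuate.
True-score variance = [0.65 + 0.95 + 0.82] + 0.94 = 2.42 + 0.94 = 3.36.
Reliability = 3.36 / 3.94 = 0.853.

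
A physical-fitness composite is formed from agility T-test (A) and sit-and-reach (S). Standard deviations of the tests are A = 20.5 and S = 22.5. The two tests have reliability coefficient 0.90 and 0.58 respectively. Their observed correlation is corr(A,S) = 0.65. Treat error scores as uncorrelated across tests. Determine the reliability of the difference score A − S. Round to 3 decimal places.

0.221

Var(A−S) = 20.5² + 22.5² − 2·20.5·22.5·0.65 = 926.5 − 599.625 = 326.875.
Because errors are independent across components, Cov(Tᵢ,Tⱼ) = Cov(Xᵢ,Xⱼ); the off-diagonal part of the true-score variance is the same as above.
True-score variance = [20.5²·0.90 + 22.5²·0.58] − 599.625 = 671.85 − 599.625 = 72.225.
Reliability = 72.225 / 326.875 = 0.221.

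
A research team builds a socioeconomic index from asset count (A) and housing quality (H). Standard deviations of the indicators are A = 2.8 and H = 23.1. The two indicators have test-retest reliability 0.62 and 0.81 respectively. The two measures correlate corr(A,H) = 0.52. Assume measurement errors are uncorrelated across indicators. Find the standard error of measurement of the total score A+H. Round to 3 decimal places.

Var(total) = 541.45 + 67.2672 = 608.717.
True-score variance = 437.085 + 67.2672 = 504.352, so reliability = 0.8285.
Error variance = 608.717 − 504.352 = 104.365; SEM = √104.365 = 10.216.

10.216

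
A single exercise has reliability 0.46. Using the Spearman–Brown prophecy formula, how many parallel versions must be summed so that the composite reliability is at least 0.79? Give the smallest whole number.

5

k ≥ ρ*(1−ρ₁)/(ρ₁(1−ρ*)) = 0.79·0.54 / (0.46·0.21) = 4.416.
Smallest integer k = 5.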